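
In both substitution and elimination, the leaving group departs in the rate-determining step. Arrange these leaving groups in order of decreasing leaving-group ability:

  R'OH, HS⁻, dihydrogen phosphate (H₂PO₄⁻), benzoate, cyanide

R'OH > dihydrogen phosphate (H₂PO₄⁻) > benzoate > HS⁻ > cyanide

Leaving-group ability tracks the stability of the departed species; conjugate-acid pKₐ is the usual yardstick (lower pKₐ → better LG).
R'OH: pKₐ(R'OH₂⁺) ≈ -2.4 — neutral; leaves from a protonated ether (an oxonium ion, R–O(H)R'⁺)
dihydrogen phosphate (H₂PO₄⁻): pKₐ(H₃PO₄) ≈ 2.1 — moderate base; biological leaving group after further activation
benzoate: pKₐ(C₆H₅COOH) ≈ 4.2 — aryl carboxylate
HS⁻: pKₐ(H₂S) ≈ 7
cyanide: pKₐ(HCN) ≈ 9.2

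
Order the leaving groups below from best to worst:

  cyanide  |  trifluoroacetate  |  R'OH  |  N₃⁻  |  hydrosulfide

R'OH > trifluoroacetate > N₃⁻ > hydrosulfide > cyanide

R'OH: pKₐ(R'OH₂⁺) ≈ -2.4
trifluoroacetate: pKₐ(CF₃COOH) ≈ 0.2
N₃⁻: pKₐ(HN₃) ≈ 4.7 — linear, resonance-stabilised
hydrosulfide: pKₐ(H₂S) ≈ 7
cyanide: pKₐ(HCN) ≈ 9.2 — sp carbon stabilises the charge somewhat, but still a poor LG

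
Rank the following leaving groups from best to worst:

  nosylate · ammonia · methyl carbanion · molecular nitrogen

Rank by basicity of the departing species: weakest base leaves most easily.
molecular nitrogen: no meaningful conjugate acid; N₂ departs as an exceptionally stable neutral molecule
nosylate: pKₐ(p-O₂NC₆H₄SO₃H) ≈ -3.5
ammonia: pKₐ(NH₄⁺) ≈ 9.2 — neutral but moderately basic; leaves from R–NH₃⁺
methyl carbanion: pKₐ(CH₄) ≈ 48 — unstabilised carbanion; the worst conceivable leaving group

molecular nitrogen > nosylate > ammonia > methyl carbanion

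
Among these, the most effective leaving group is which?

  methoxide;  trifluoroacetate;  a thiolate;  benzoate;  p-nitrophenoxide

trifluoroacetate

A good leaving group is a weak base: the lower the pKₐ of its conjugate acid, the more readily it departs.
trifluoroacetate: pKₐ(CF₃COOH) ≈ 0.2
benzoate: pKₐ(C₆H₅COOH) ≈ 4.2
p-nitrophenoxide: pKₐ(p-nitrophenol) ≈ 7.2
a thiolate: pKₐ(RSH (a thiol)) ≈ 10.5
methoxide: pKₐ(CH₃OH) ≈ 15.5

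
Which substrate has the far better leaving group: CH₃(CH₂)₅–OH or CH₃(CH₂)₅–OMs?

CH₃(CH₂)₅–OMs

From CH₃(CH₂)₅–OH the departing group would be OH⁻ (pKₐ(H₂O) ≈ 15.7). Strong base; essentially never leaves without prior activation.
From CH₃(CH₂)₅–OMs the leaving group is OMs⁻ (pKₐ(CH₃SO₃H (MsOH)) ≈ -1.9). Resonance-delocalised alkanesulfonate.
(In practice CH₃(CH₂)₅–OMs is made from CH₃(CH₂)₅–OH by treatment with MsCl / Et₃N, converting the hydroxyl into a mesylate.)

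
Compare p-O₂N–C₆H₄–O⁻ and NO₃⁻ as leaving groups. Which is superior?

NO₃⁻

NO₃⁻ is the better leaving group.
pKₐ(HNO₃) ≈ -1.3 versus pKₐ(p-nitrophenol) ≈ 7.2: NO₃⁻ is the much weaker base.
Resonance-delocalised over three oxygens.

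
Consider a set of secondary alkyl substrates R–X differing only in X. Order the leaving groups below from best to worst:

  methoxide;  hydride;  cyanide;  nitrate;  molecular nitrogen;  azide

The more stable X⁻ (or X) is on its own — i.e. the weaker a base it is — the better a leaving group it makes.
molecular nitrogen: no meaningful conjugate acid; N₂ departs as an exceptionally stable neutral molecule
nitrate: pKₐ(HNO₃) ≈ -1.3 — resonance-delocalised over three oxygens
azide: pKₐ(HN₃) ≈ 4.7
cyanide: pKₐ(HCN) ≈ 9.2
methoxide: pKₐ(CH₃OH) ≈ 15.5 — strong base; alkoxides do not leave unassisted
hydride: pKₐ(H₂) ≈ 36 — extremely strong base; leaves only in special hydride-transfer contexts

molecular nitrogen > nitrate > azide > cyanide > methoxide > hydride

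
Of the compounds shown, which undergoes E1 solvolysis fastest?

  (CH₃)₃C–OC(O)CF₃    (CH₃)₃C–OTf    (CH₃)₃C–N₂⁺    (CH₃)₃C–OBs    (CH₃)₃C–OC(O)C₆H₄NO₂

With the same alkyl group throughout, only the leaving group differentiates the rates.
Leaving-group ability tracks the stability of the departed species; conjugate-acid pKₐ is the usual yardstick (lower pKₐ → better LG).
(CH₃)₃C–N₂⁺ loses N₂: no meaningful conjugate acid; N₂ departs as an exceptionally stable neutral molecule
(CH₃)₃C–OTf loses OTf⁻: pKₐ(CF₃SO₃H (triflic acid)) ≈ -14
(CH₃)₃C–OBs loses OBs⁻: pKₐ(p-BrC₆H₄SO₃H) ≈ -2.8
(CH₃)₃C–OC(O)CF₃ loses CF₃COO⁻: pKₐ(CF₃COOH) ≈ 0.2
(CH₃)₃C–OC(O)C₆H₄NO₂ loses p-O₂N–C₆H₄–COO⁻: pKₐ(p-nitrobenzoic acid) ≈ 3.4

(CH₃)₃C–N₂⁺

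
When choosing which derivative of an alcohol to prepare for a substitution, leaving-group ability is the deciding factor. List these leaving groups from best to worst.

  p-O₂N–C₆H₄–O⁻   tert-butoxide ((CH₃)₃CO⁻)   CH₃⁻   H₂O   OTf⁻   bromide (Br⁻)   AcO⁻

OTf⁻ > bromide (Br⁻) > H₂O > AcO⁻ > p-O₂N–C₆H₄–O⁻ > tert-butoxide ((CH₃)₃CO⁻) > CH₃⁻

The more stable X⁻ (or X) is on its own — i.e. the weaker a base it is — the better a leaving group it makes.
OTf⁻: pKₐ(CF₃SO₃H (triflic acid)) ≈ -14
bromide (Br⁻): pKₐ(HBr) ≈ -9
H₂O: pKₐ(H₃O⁺) ≈ -1.7
AcO⁻: pKₐ(CH₃COOH) ≈ 4.8
p-O₂N–C₆H₄–O⁻: pKₐ(p-nitrophenol) ≈ 7.2
tert-butoxide ((CH₃)₃CO⁻): pKₐ(t-BuOH) ≈ 18
CH₃⁻: pKₐ(CH₄) ≈ 48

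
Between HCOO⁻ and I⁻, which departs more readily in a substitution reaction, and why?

I⁻ is the better leaving group.
pKₐ(HI) ≈ -10 versus pKₐ(HCOOH) ≈ 3.8: I⁻ is the much weaker base.
Large, highly polarisable; very weak base.

I⁻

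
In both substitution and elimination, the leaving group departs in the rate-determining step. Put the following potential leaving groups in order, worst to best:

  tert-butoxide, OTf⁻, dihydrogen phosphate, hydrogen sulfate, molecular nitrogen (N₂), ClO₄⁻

Rank by basicity of the departing species: weakest base leaves most easily.
molecular nitrogen (N₂): no meaningful conjugate acid; N₂ departs as an exceptionally stable neutral molecule
OTf⁻: pKₐ(CF₃SO₃H (triflic acid)) ≈ -14 — charge spread over three oxygens and a CF₃ group; the premier leaving group in synthesis
ClO₄⁻: pKₐ(HClO₄) ≈ -10 — extremely weak base; rarely used for safety reasons
hydrogen sulfate: pKₐ(H₂SO₄) ≈ -3 — conjugate base of a strong mineral acid
dihydrogen phosphate: pKₐ(H₃PO₄) ≈ 2.1
tert-butoxide: pKₐ(t-BuOH) ≈ 18 — bulky, strongly basic alkoxide
The question asks for worst first, so the sequence is read in increasing leaving-group ability.

tert-butoxide < dihydrogen phosphate < hydrogen sulfate < ClO₄⁻ < OTf⁻ < molecular nitrogen (N₂)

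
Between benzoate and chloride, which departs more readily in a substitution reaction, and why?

chloride is the better leaving group.
pKₐ(HCl) ≈ -7 versus pKₐ(C₆H₅COOH) ≈ 4.2: chloride is the much weaker base.
Moderately weak base.

chloride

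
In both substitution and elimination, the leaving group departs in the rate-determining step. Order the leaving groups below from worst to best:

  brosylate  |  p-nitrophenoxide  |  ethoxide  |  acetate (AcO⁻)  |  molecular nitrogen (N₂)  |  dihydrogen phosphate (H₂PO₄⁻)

ethoxide < p-nitrophenoxide < acetate (AcO⁻) < dihydrogen phosphate (H₂PO₄⁻) < brosylate < molecular nitrogen (N₂)

Rank by basicity of the departing species: weakest base leaves most easily.
molecular nitrogen (N₂): no meaningful conjugate acid; N₂ departs as an exceptionally stable neutral molecule
brosylate: pKₐ(p-BrC₆H₄SO₃H) ≈ -2.8 — arenesulfonate with a p-bromo substituent
dihydrogen phosphate (H₂PO₄⁻): pKₐ(H₃PO₄) ≈ 2.1 — moderate base; biological leaving group after further activation
acetate (AcO⁻): pKₐ(CH₃COOH) ≈ 4.8 — resonance-stabilised but still a weak base
p-nitrophenoxide: pKₐ(p-nitrophenol) ≈ 7.2 — nitro group delocalises the charge; the classic chromogenic LG
ethoxide: pKₐ(CH₃CH₂OH) ≈ 16 — strong base; alkoxides do not leave unassisted
The question asks for worst first, so the sequence is read in increasing leaving-group ability.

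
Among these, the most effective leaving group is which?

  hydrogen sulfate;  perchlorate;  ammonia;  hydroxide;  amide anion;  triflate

Leaving-group ability tracks the stability of the departed species; conjugate-acid pKₐ is the usual yardstick (lower pKₐ → better LG).
triflate: pKₐ(CF₃SO₃H (triflic acid)) ≈ -14
perchlorate: pKₐ(HClO₄) ≈ -10
hydrogen sulfate: pKₐ(H₂SO₄) ≈ -3
ammonia: pKₐ(NH₄⁺) ≈ 9.2
hydroxide: pKₐ(H₂O) ≈ 15.7
amide anion: pKₐ(NH₃) ≈ 38

triflate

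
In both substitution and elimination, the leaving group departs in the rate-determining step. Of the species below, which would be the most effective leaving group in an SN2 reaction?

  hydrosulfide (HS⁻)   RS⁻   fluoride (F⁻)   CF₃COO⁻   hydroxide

CF₃COO⁻

Leaving-group ability tracks the stability of the departed species; conjugate-acid pKₐ is the usual yardstick (lower pKₐ → better LG).
CF₃COO⁻: pKₐ(CF₃COOH) ≈ 0.2
fluoride (F⁻): pKₐ(HF) ≈ 3.2
hydrosulfide (HS⁻): pKₐ(H₂S) ≈ 7
RS⁻: pKₐ(RSH (a thiol)) ≈ 10.5
hydroxide: pKₐ(H₂O) ≈ 15.7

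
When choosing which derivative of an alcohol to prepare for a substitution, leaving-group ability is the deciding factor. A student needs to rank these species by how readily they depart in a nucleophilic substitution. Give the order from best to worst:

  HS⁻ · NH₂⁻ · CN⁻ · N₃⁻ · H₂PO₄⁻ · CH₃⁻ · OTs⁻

OTs⁻ > H₂PO₄⁻ > N₃⁻ > HS⁻ > CN⁻ > NH₂⁻ > CH₃⁻

Rank by basicity of the departing species: weakest base leaves most easily.
OTs⁻: pKₐ(p-CH₃C₆H₄SO₃H (TsOH)) ≈ -2.8
H₂PO₄⁻: pKₐ(H₃PO₄) ≈ 2.1
N₃⁻: pKₐ(HN₃) ≈ 4.7
HS⁻: pKₐ(H₂S) ≈ 7
CN⁻: pKₐ(HCN) ≈ 9.2
NH₂⁻: pKₐ(NH₃) ≈ 38
CH₃⁻: pKₐ(CH₄) ≈ 48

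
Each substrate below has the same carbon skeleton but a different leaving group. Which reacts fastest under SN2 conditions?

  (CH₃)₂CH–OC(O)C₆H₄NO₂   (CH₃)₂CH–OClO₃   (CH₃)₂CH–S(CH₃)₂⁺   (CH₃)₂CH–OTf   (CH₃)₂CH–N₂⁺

(CH₃)₂CH–N₂⁺

With the same alkyl group throughout, only the leaving group differentiates the rates.
Rank by basicity of the departing species: weakest base leaves most easily.
(CH₃)₂CH–N₂⁺ loses N₂: no meaningful conjugate acid; N₂ departs as an exceptionally stable neutral molecule
(CH₃)₂CH–OTf loses OTf⁻: pKₐ(CF₃SO₃H (triflic acid)) ≈ -14
(CH₃)₂CH–OClO₃ loses ClO₄⁻: pKₐ(HClO₄) ≈ -10
(CH₃)₂CH–S(CH₃)₂⁺ loses SR'₂: pKₐ(R'₂SH⁺) ≈ -7
(CH₃)₂CH–OC(O)C₆H₄NO₂ loses p-O₂N–C₆H₄–COO⁻: pKₐ(p-nitrobenzoic acid) ≈ 3.4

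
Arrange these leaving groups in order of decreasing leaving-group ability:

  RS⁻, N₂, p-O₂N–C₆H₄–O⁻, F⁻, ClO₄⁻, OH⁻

N₂ > ClO₄⁻ > F⁻ > p-O₂N–C₆H₄–O⁻ > RS⁻ > OH⁻

The more stable X⁻ (or X) is on its own — i.e. the weaker a base it is — the better a leaving group it makes.
N₂: no meaningful conjugate acid; N₂ departs as an exceptionally stable neutral molecule
ClO₄⁻: pKₐ(HClO₄) ≈ -10
F⁻: pKₐ(HF) ≈ 3.2 — small and strongly basic; the poor halide leaving group
p-O₂N–C₆H₄–O⁻: pKₐ(p-nitrophenol) ≈ 7.2
RS⁻: pKₐ(RSH (a thiol)) ≈ 10.5 — moderately basic; rarely leaves without activation
OH⁻: pKₐ(H₂O) ≈ 15.7 — strong base; essentially never leaves without prior activation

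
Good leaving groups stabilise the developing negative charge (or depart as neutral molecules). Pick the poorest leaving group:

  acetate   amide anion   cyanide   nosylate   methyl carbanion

methyl carbanion

A good leaving group is a weak base: the lower the pKₐ of its conjugate acid, the more readily it departs.
nosylate: pKₐ(p-O₂NC₆H₄SO₃H) ≈ -3.5
acetate: pKₐ(CH₃COOH) ≈ 4.8
cyanide: pKₐ(HCN) ≈ 9.2
amide anion: pKₐ(NH₃) ≈ 38
methyl carbanion: pKₐ(CH₄) ≈ 48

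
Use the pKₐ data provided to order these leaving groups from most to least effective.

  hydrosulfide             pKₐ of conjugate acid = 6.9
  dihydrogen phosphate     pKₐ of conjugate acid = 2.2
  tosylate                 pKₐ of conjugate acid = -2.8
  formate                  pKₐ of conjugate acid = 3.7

tosylate > dihydrogen phosphate > formate > hydrosulfide

Lower conjugate-acid pKₐ ⇒ weaker base ⇒ better leaving group.
Sorting by the given values: tosylate (-2.8), dihydrogen phosphate (2.2), formate (3.7), hydrosulfide (6.9).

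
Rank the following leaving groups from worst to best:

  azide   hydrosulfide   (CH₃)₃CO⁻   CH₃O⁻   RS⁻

azide: pKₐ(HN₃) ≈ 4.7
hydrosulfide: pKₐ(H₂S) ≈ 7
RS⁻: pKₐ(RSH (a thiol)) ≈ 10.5
CH₃O⁻: pKₐ(CH₃OH) ≈ 15.5
(CH₃)₃CO⁻: pKₐ(t-BuOH) ≈ 18
Listed from poorest to best leaving group as asked.

(CH₃)₃CO⁻ < CH₃O⁻ < RS⁻ < hydrosulfide < azide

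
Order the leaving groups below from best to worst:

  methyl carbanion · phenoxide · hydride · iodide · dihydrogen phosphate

A good leaving group is a weak base: the lower the pKₐ of its conjugate acid, the more readily it departs.
iodide: pKₐ(HI) ≈ -10 — large, highly polarisable; very weak base
dihydrogen phosphate: pKₐ(H₃PO₄) ≈ 2.1 — moderate base; biological leaving group after further activation
phenoxide: pKₐ(C₆H₅OH (phenol)) ≈ 10
hydride: pKₐ(H₂) ≈ 36 — extremely strong base; leaves only in special hydride-transfer contexts
methyl carbanion: pKₐ(CH₄) ≈ 48 — unstabilised carbanion; the worst conceivable leaving group

iodide > dihydrogen phosphate > phenoxide > hydride > methyl carbanion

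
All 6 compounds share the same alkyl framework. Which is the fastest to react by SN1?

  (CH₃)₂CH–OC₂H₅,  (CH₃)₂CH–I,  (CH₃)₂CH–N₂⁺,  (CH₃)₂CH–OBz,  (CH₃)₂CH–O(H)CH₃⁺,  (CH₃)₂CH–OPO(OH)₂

With the same alkyl group throughout, only the leaving group differentiates the rates.
A good leaving group is a weak base: the lower the pKₐ of its conjugate acid, the more readily it departs.
(CH₃)₂CH–N₂⁺ loses N₂: no meaningful conjugate acid; N₂ departs as an exceptionally stable neutral molecule
(CH₃)₂CH–I loses I⁻: pKₐ(HI) ≈ -10
(CH₃)₂CH–O(H)CH₃⁺ loses R'OH: pKₐ(R'OH₂⁺) ≈ -2.4
(CH₃)₂CH–OPO(OH)₂ loses H₂PO₄⁻: pKₐ(H₃PO₄) ≈ 2.1
(CH₃)₂CH–OBz loses PhCOO⁻: pKₐ(C₆H₅COOH) ≈ 4.2
(CH₃)₂CH–OC₂H₅ loses CH₃CH₂O⁻: pKₐ(CH₃CH₂OH) ≈ 16

(CH₃)₂CH–N₂⁺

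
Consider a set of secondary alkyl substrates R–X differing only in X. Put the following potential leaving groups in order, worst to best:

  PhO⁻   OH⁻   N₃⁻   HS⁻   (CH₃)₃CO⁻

The more stable X⁻ (or X) is on its own — i.e. the weaker a base it is — the better a leaving group it makes.
N₃⁻: pKₐ(HN₃) ≈ 4.7 — linear, resonance-stabilised
HS⁻: pKₐ(H₂S) ≈ 7
PhO⁻: pKₐ(C₆H₅OH (phenol)) ≈ 10 — resonance into the ring helps, but still a poor LG
OH⁻: pKₐ(H₂O) ≈ 15.7
(CH₃)₃CO⁻: pKₐ(t-BuOH) ≈ 18 — bulky, strongly basic alkoxide
The question asks for worst first, so the sequence is read in increasing leaving-group ability.

(CH₃)₃CO⁻ < OH⁻ < PhO⁻ < HS⁻ < N₃⁻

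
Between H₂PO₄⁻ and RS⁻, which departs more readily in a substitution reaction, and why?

H₂PO₄⁻

H₂PO₄⁻ is the better leaving group.
pKₐ(H₃PO₄) ≈ 2.1 versus pKₐ(RSH (a thiol)) ≈ 10.5: H₂PO₄⁻ is the much weaker base.
Moderate base; biological leaving group after further activation.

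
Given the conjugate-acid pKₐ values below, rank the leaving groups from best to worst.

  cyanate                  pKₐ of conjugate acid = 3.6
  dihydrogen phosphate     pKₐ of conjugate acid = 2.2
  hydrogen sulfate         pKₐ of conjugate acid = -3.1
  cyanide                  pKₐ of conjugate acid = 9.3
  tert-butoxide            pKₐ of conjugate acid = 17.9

Lower conjugate-acid pKₐ ⇒ weaker base ⇒ better leaving group.
Sorting by the given values: hydrogen sulfate (-3.1), dihydrogen phosphate (2.2), cyanate (3.6), cyanide (9.3), tert-butoxide (17.9).

hydrogen sulfate > dihydrogen phosphate > cyanate > cyanide > tert-butoxide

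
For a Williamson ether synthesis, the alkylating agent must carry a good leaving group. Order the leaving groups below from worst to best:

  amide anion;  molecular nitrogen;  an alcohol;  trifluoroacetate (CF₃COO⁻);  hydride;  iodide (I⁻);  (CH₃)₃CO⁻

Rank by basicity of the departing species: weakest base leaves most easily.
molecular nitrogen: no meaningful conjugate acid; N₂ departs as an exceptionally stable neutral molecule
iodide (I⁻): pKₐ(HI) ≈ -10 — large, highly polarisable; very weak base
an alcohol: pKₐ(R'OH₂⁺) ≈ -2.4
trifluoroacetate (CF₃COO⁻): pKₐ(CF₃COOH) ≈ 0.2 — strongly electron-withdrawing CF₃ stabilises the carboxylate
(CH₃)₃CO⁻: pKₐ(t-BuOH) ≈ 18
hydride: pKₐ(H₂) ≈ 36 — extremely strong base; leaves only in special hydride-transfer contexts
amide anion: pKₐ(NH₃) ≈ 38 — extremely strong base; never a leaving group
Reversing gives the worst-to-best order requested.

amide anion < hydride < (CH₃)₃CO⁻ < trifluoroacetate (CF₃COO⁻) < an alcohol < iodide (I⁻) < molecular nitrogen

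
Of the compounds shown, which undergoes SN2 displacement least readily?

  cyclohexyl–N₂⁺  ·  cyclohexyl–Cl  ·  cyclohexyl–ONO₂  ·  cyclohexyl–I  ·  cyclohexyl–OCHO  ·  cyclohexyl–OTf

cyclohexyl–OCHO

The skeletons are identical, so relative rate is governed entirely by leaving-group ability.
Leaving-group ability tracks the stability of the departed species; conjugate-acid pKₐ is the usual yardstick (lower pKₐ → better LG).
cyclohexyl–N₂⁺ loses N₂: no meaningful conjugate acid; N₂ departs as an exceptionally stable neutral molecule
cyclohexyl–OTf loses OTf⁻: pKₐ(CF₃SO₃H (triflic acid)) ≈ -14
cyclohexyl–I loses I⁻: pKₐ(HI) ≈ -10
cyclohexyl–Cl loses Cl⁻: pKₐ(HCl) ≈ -7
cyclohexyl–ONO₂ loses NO₃⁻: pKₐ(HNO₃) ≈ -1.3
cyclohexyl–OCHO loses HCOO⁻: pKₐ(HCOOH) ≈ 3.8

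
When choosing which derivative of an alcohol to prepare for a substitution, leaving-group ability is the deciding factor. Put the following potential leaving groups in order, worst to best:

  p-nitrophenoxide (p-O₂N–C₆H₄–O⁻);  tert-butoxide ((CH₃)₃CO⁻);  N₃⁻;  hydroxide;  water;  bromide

Rank by basicity of the departing species: weakest base leaves most easily.
bromide: pKₐ(HBr) ≈ -9
water: pKₐ(H₃O⁺) ≈ -1.7
N₃⁻: pKₐ(HN₃) ≈ 4.7
p-nitrophenoxide (p-O₂N–C₆H₄–O⁻): pKₐ(p-nitrophenol) ≈ 7.2
hydroxide: pKₐ(H₂O) ≈ 15.7
tert-butoxide ((CH₃)₃CO⁻): pKₐ(t-BuOH) ≈ 18
The question asks for worst first, so the sequence is read in increasing leaving-group ability.

tert-butoxide ((CH₃)₃CO⁻) < hydroxide < p-nitrophenoxide (p-O₂N–C₆H₄–O⁻) < N₃⁻ < water < bromide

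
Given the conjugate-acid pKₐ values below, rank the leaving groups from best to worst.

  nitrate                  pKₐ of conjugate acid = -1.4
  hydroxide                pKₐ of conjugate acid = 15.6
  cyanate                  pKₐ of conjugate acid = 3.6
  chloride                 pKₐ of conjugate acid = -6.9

Lower conjugate-acid pKₐ ⇒ weaker base ⇒ better leaving group.
Sorting by the given values: chloride (-6.9), nitrate (-1.4), cyanate (3.6), hydroxide (15.6).

chloride > nitrate > cyanate > hydroxide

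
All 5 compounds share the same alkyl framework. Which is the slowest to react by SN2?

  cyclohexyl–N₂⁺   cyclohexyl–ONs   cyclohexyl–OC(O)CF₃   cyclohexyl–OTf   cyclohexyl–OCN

Same R in every case — rank the leaving groups.
Leaving-group ability tracks the stability of the departed species; conjugate-acid pKₐ is the usual yardstick (lower pKₐ → better LG).
cyclohexyl–N₂⁺ loses N₂: no meaningful conjugate acid; N₂ departs as an exceptionally stable neutral molecule
cyclohexyl–OTf loses OTf⁻: pKₐ(CF₃SO₃H (triflic acid)) ≈ -14
cyclohexyl–ONs loses ONs⁻: pKₐ(p-O₂NC₆H₄SO₃H) ≈ -3.5
cyclohexyl–OC(O)CF₃ loses CF₃COO⁻: pKₐ(CF₃COOH) ≈ 0.2
cyclohexyl–OCN loses NCO⁻: pKₐ(HOCN) ≈ 3.5

cyclohexyl–OCN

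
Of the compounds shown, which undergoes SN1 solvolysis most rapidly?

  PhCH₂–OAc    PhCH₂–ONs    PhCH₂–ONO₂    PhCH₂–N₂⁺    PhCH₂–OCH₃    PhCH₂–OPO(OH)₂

PhCH₂–N₂⁺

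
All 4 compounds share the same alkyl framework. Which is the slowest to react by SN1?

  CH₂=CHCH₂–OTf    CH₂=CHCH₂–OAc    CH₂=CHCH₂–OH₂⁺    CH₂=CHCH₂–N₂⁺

CH₂=CHCH₂–OAc

With the same alkyl group throughout, only the leaving group differentiates the rates.
The more stable X⁻ (or X) is on its own — i.e. the weaker a base it is — the better a leaving group it makes.
CH₂=CHCH₂–N₂⁺ loses N₂: no meaningful conjugate acid; N₂ departs as an exceptionally stable neutral molecule
CH₂=CHCH₂–OTf loses OTf⁻: pKₐ(CF₃SO₃H (triflic acid)) ≈ -14
CH₂=CHCH₂–OH₂⁺ loses H₂O: pKₐ(H₃O⁺) ≈ -1.7
CH₂=CHCH₂–OAc loses AcO⁻: pKₐ(CH₃COOH) ≈ 4.8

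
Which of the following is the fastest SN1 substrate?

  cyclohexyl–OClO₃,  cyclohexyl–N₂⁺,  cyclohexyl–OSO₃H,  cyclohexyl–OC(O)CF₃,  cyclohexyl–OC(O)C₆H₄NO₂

cyclohexyl–N₂⁺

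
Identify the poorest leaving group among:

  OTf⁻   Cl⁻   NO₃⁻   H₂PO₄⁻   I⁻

Rank by basicity of the departing species: weakest base leaves most easily.
OTf⁻: pKₐ(CF₃SO₃H (triflic acid)) ≈ -14
I⁻: pKₐ(HI) ≈ -10
Cl⁻: pKₐ(HCl) ≈ -7
NO₃⁻: pKₐ(HNO₃) ≈ -1.3
H₂PO₄⁻: pKₐ(H₃PO₄) ≈ 2.1

H₂PO₄⁻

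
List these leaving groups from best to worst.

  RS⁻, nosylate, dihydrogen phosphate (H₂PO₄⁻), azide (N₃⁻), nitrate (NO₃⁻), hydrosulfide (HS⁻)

nosylate: pKₐ(p-O₂NC₆H₄SO₃H) ≈ -3.5
nitrate (NO₃⁻): pKₐ(HNO₃) ≈ -1.3
dihydrogen phosphate (H₂PO₄⁻): pKₐ(H₃PO₄) ≈ 2.1
azide (N₃⁻): pKₐ(HN₃) ≈ 4.7
hydrosulfide (HS⁻): pKₐ(H₂S) ≈ 7
RS⁻: pKₐ(RSH (a thiol)) ≈ 10.5

nosylate > nitrate (NO₃⁻) > dihydrogen phosphate (H₂PO₄⁻) > azide (N₃⁻) > hydrosulfide (HS⁻) > RS⁻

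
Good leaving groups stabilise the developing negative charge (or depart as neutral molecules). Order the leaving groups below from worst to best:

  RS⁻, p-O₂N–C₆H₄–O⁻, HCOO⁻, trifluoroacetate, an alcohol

an alcohol: pKₐ(R'OH₂⁺) ≈ -2.4
trifluoroacetate: pKₐ(CF₃COOH) ≈ 0.2 — strongly electron-withdrawing CF₃ stabilises the carboxylate
HCOO⁻: pKₐ(HCOOH) ≈ 3.8
p-O₂N–C₆H₄–O⁻: pKₐ(p-nitrophenol) ≈ 7.2 — nitro group delocalises the charge; the classic chromogenic LG
RS⁻: pKₐ(RSH (a thiol)) ≈ 10.5
The question asks for worst first, so the sequence is read in increasing leaving-group ability.

RS⁻ < p-O₂N–C₆H₄–O⁻ < HCOO⁻ < trifluoroacetate < an alcohol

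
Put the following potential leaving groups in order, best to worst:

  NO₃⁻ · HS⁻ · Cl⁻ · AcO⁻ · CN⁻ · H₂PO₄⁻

Cl⁻ > NO₃⁻ > H₂PO₄⁻ > AcO⁻ > HS⁻ > CN⁻

Cl⁻: pKₐ(HCl) ≈ -7 — moderately weak base
NO₃⁻: pKₐ(HNO₃) ≈ -1.3
H₂PO₄⁻: pKₐ(H₃PO₄) ≈ 2.1
AcO⁻: pKₐ(CH₃COOH) ≈ 4.8
HS⁻: pKₐ(H₂S) ≈ 7 — larger and more polarisable than the oxygen analogue
CN⁻: pKₐ(HCN) ≈ 9.2 — sp carbon stabilises the charge somewhat, but still a poor LG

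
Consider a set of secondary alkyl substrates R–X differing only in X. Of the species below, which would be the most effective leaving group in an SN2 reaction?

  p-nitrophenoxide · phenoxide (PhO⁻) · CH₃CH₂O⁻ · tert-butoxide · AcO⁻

AcO⁻

Rank by basicity of the departing species: weakest base leaves most easily.
AcO⁻: pKₐ(CH₃COOH) ≈ 4.8
p-nitrophenoxide: pKₐ(p-nitrophenol) ≈ 7.2
phenoxide (PhO⁻): pKₐ(C₆H₅OH (phenol)) ≈ 10
CH₃CH₂O⁻: pKₐ(CH₃CH₂OH) ≈ 16
tert-butoxide: pKₐ(t-BuOH) ≈ 18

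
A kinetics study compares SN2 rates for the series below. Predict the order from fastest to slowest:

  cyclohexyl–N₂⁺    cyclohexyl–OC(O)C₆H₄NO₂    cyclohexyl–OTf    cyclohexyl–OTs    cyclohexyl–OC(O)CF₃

The skeletons are identical, so relative rate is governed entirely by leaving-group ability.
A good leaving group is a weak base: the lower the pKₐ of its conjugate acid, the more readily it departs.
cyclohexyl–N₂⁺ loses N₂: no meaningful conjugate acid; N₂ departs as an exceptionally stable neutral molecule
cyclohexyl–OTf loses OTf⁻: pKₐ(CF₃SO₃H (triflic acid)) ≈ -14
cyclohexyl–OTs loses OTs⁻: pKₐ(p-CH₃C₆H₄SO₃H (TsOH)) ≈ -2.8
cyclohexyl–OC(O)CF₃ loses CF₃COO⁻: pKₐ(CF₃COOH) ≈ 0.2
cyclohexyl–OC(O)C₆H₄NO₂ loses p-O₂N–C₆H₄–COO⁻: pKₐ(p-nitrobenzoic acid) ≈ 3.4

cyclohexyl–N₂⁺ > cyclohexyl–OTf > cyclohexyl–OTs > cyclohexyl–OC(O)CF₃ > cyclohexyl–OC(O)C₆H₄NO₂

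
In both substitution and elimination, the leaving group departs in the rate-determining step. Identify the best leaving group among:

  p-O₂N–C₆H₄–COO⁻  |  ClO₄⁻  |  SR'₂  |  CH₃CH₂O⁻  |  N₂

N₂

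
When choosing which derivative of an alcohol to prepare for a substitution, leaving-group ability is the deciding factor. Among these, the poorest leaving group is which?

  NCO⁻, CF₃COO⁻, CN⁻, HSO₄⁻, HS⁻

CN⁻

Leaving-group ability tracks the stability of the departed species; conjugate-acid pKₐ is the usual yardstick (lower pKₐ → better LG).
HSO₄⁻: pKₐ(H₂SO₄) ≈ -3
CF₃COO⁻: pKₐ(CF₃COOH) ≈ 0.2
NCO⁻: pKₐ(HOCN) ≈ 3.5
HS⁻: pKₐ(H₂S) ≈ 7
CN⁻: pKₐ(HCN) ≈ 9.2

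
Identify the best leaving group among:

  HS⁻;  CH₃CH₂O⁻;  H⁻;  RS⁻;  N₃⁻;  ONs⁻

ONs⁻: pKₐ(p-O₂NC₆H₄SO₃H) ≈ -3.5
N₃⁻: pKₐ(HN₃) ≈ 4.7
HS⁻: pKₐ(H₂S) ≈ 7
RS⁻: pKₐ(RSH (a thiol)) ≈ 10.5
CH₃CH₂O⁻: pKₐ(CH₃CH₂OH) ≈ 16
H⁻: pKₐ(H₂) ≈ 36

ONs⁻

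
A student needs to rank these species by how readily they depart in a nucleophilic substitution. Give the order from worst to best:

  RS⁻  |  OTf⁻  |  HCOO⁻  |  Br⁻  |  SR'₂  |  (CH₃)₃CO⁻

(CH₃)₃CO⁻ < RS⁻ < HCOO⁻ < SR'₂ < Br⁻ < OTf⁻

The more stable X⁻ (or X) is on its own — i.e. the weaker a base it is — the better a leaving group it makes.
OTf⁻: pKₐ(CF₃SO₃H (triflic acid)) ≈ -14
Br⁻: pKₐ(HBr) ≈ -9
SR'₂: pKₐ(R'₂SH⁺) ≈ -7
HCOO⁻: pKₐ(HCOOH) ≈ 3.8
RS⁻: pKₐ(RSH (a thiol)) ≈ 10.5
(CH₃)₃CO⁻: pKₐ(t-BuOH) ≈ 18
The question asks for worst first, so the sequence is read in increasing leaving-group ability.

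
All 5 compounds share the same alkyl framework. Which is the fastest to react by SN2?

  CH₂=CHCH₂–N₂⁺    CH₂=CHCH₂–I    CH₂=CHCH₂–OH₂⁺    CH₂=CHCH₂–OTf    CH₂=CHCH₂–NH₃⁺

CH₂=CHCH₂–N₂⁺

With the same alkyl group throughout, only the leaving group differentiates the rates.
Rank by basicity of the departing species: weakest base leaves most easily.
CH₂=CHCH₂–N₂⁺ loses N₂: no meaningful conjugate acid; N₂ departs as an exceptionally stable neutral molecule
CH₂=CHCH₂–OTf loses OTf⁻: pKₐ(CF₃SO₃H (triflic acid)) ≈ -14
CH₂=CHCH₂–I loses I⁻: pKₐ(HI) ≈ -10
CH₂=CHCH₂–OH₂⁺ loses H₂O: pKₐ(H₃O⁺) ≈ -1.7
CH₂=CHCH₂–NH₃⁺ loses NH₃: pKₐ(NH₄⁺) ≈ 9.2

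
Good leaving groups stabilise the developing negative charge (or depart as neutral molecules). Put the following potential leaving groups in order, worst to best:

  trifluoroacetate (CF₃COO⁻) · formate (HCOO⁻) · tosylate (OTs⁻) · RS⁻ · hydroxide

A good leaving group is a weak base: the lower the pKₐ of its conjugate acid, the more readily it departs.
tosylate (OTs⁻): pKₐ(p-CH₃C₆H₄SO₃H (TsOH)) ≈ -2.8
trifluoroacetate (CF₃COO⁻): pKₐ(CF₃COOH) ≈ 0.2
formate (HCOO⁻): pKₐ(HCOOH) ≈ 3.8
RS⁻: pKₐ(RSH (a thiol)) ≈ 10.5
hydroxide: pKₐ(H₂O) ≈ 15.7
The question asks for worst first, so the sequence is read in increasing leaving-group ability.

hydroxide < RS⁻ < formate (HCOO⁻) < trifluoroacetate (CF₃COO⁻) < tosylate (OTs⁻)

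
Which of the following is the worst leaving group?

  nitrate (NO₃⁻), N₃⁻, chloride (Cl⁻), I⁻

N₃⁻

I⁻: pKₐ(HI) ≈ -10
chloride (Cl⁻): pKₐ(HCl) ≈ -7
nitrate (NO₃⁻): pKₐ(HNO₃) ≈ -1.3
N₃⁻: pKₐ(HN₃) ≈ 4.7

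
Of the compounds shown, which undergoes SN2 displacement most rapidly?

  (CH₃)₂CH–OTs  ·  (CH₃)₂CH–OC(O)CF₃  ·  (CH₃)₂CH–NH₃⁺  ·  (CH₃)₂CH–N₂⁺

(CH₃)₂CH–N₂⁺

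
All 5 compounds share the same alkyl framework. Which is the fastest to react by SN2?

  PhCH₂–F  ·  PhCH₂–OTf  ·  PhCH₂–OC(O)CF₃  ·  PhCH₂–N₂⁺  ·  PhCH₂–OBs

Same R in every case — rank the leaving groups.
Rank by basicity of the departing species: weakest base leaves most easily.
PhCH₂–N₂⁺ loses N₂: no meaningful conjugate acid; N₂ departs as an exceptionally stable neutral molecule
PhCH₂–OTf loses OTf⁻: pKₐ(CF₃SO₃H (triflic acid)) ≈ -14
PhCH₂–OBs loses OBs⁻: pKₐ(p-BrC₆H₄SO₃H) ≈ -2.8
PhCH₂–OC(O)CF₃ loses CF₃COO⁻: pKₐ(CF₃COOH) ≈ 0.2
PhCH₂–F loses F⁻: pKₐ(HF) ≈ 3.2

PhCH₂–N₂⁺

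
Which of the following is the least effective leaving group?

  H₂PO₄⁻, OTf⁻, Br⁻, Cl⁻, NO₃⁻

H₂PO₄⁻

Leaving-group ability tracks the stability of the departed species; conjugate-acid pKₐ is the usual yardstick (lower pKₐ → better LG).
OTf⁻: pKₐ(CF₃SO₃H (triflic acid)) ≈ -14
Br⁻: pKₐ(HBr) ≈ -9
Cl⁻: pKₐ(HCl) ≈ -7
NO₃⁻: pKₐ(HNO₃) ≈ -1.3
H₂PO₄⁻: pKₐ(H₃PO₄) ≈ 2.1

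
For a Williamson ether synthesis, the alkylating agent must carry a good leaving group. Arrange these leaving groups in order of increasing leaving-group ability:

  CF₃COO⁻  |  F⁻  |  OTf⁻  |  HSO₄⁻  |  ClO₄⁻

F⁻ < CF₃COO⁻ < HSO₄⁻ < ClO₄⁻ < OTf⁻

Leaving-group ability tracks the stability of the departed species; conjugate-acid pKₐ is the usual yardstick (lower pKₐ → better LG).
OTf⁻: pKₐ(CF₃SO₃H (triflic acid)) ≈ -14
ClO₄⁻: pKₐ(HClO₄) ≈ -10
HSO₄⁻: pKₐ(H₂SO₄) ≈ -3 — conjugate base of a strong mineral acid
CF₃COO⁻: pKₐ(CF₃COOH) ≈ 0.2 — strongly electron-withdrawing CF₃ stabilises the carboxylate
F⁻: pKₐ(HF) ≈ 3.2 — small and strongly basic; the poor halide leaving group
Listed from poorest to best leaving group as asked.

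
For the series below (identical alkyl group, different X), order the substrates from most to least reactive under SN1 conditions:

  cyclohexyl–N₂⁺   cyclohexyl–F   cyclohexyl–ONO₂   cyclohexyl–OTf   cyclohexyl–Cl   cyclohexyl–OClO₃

cyclohexyl–N₂⁺ > cyclohexyl–OTf > cyclohexyl–OClO₃ > cyclohexyl–Cl > cyclohexyl–ONO₂ > cyclohexyl–F

With the same alkyl group throughout, only the leaving group differentiates the rates.
A good leaving group is a weak base: the lower the pKₐ of its conjugate acid, the more readily it departs.
cyclohexyl–N₂⁺ loses N₂: no meaningful conjugate acid; N₂ departs as an exceptionally stable neutral molecule
cyclohexyl–OTf loses OTf⁻: pKₐ(CF₃SO₃H (triflic acid)) ≈ -14
cyclohexyl–OClO₃ loses ClO₄⁻: pKₐ(HClO₄) ≈ -10
cyclohexyl–Cl loses Cl⁻: pKₐ(HCl) ≈ -7
cyclohexyl–ONO₂ loses NO₃⁻: pKₐ(HNO₃) ≈ -1.3
cyclohexyl–F loses F⁻: pKₐ(HF) ≈ 3.2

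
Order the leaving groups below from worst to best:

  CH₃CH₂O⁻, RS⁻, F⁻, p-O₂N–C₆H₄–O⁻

Rank by basicity of the departing species: weakest base leaves most easily.
F⁻: pKₐ(HF) ≈ 3.2
p-O₂N–C₆H₄–O⁻: pKₐ(p-nitrophenol) ≈ 7.2 — nitro group delocalises the charge; the classic chromogenic LG
RS⁻: pKₐ(RSH (a thiol)) ≈ 10.5 — moderately basic; rarely leaves without activation
CH₃CH₂O⁻: pKₐ(CH₃CH₂OH) ≈ 16
The question asks for worst first, so the sequence is read in increasing leaving-group ability.

CH₃CH₂O⁻ < RS⁻ < p-O₂N–C₆H₄–O⁻ < F⁻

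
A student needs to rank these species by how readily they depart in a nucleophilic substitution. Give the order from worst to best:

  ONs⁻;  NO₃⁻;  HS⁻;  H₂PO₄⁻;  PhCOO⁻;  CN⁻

CN⁻ < HS⁻ < PhCOO⁻ < H₂PO₄⁻ < NO₃⁻ < ONs⁻

Leaving-group ability tracks the stability of the departed species; conjugate-acid pKₐ is the usual yardstick (lower pKₐ → better LG).
ONs⁻: pKₐ(p-O₂NC₆H₄SO₃H) ≈ -3.5
NO₃⁻: pKₐ(HNO₃) ≈ -1.3
H₂PO₄⁻: pKₐ(H₃PO₄) ≈ 2.1 — moderate base; biological leaving group after further activation
PhCOO⁻: pKₐ(C₆H₅COOH) ≈ 4.2 — aryl carboxylate
HS⁻: pKₐ(H₂S) ≈ 7 — larger and more polarisable than the oxygen analogue
CN⁻: pKₐ(HCN) ≈ 9.2 — sp carbon stabilises the charge somewhat, but still a poor LG
Listed from poorest to best leaving group as asked.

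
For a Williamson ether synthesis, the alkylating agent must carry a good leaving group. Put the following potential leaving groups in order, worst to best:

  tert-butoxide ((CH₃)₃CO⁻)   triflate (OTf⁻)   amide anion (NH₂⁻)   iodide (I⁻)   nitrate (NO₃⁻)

amide anion (NH₂⁻) < tert-butoxide ((CH₃)₃CO⁻) < nitrate (NO₃⁻) < iodide (I⁻) < triflate (OTf⁻)

triflate (OTf⁻): pKₐ(CF₃SO₃H (triflic acid)) ≈ -14 — charge spread over three oxygens and a CF₃ group; the premier leaving group in synthesis
iodide (I⁻): pKₐ(HI) ≈ -10 — large, highly polarisable; very weak base
nitrate (NO₃⁻): pKₐ(HNO₃) ≈ -1.3 — resonance-delocalised over three oxygens
tert-butoxide ((CH₃)₃CO⁻): pKₐ(t-BuOH) ≈ 18 — bulky, strongly basic alkoxide
amide anion (NH₂⁻): pKₐ(NH₃) ≈ 38 — extremely strong base; never a leaving group
The question asks for worst first, so the sequence is read in increasing leaving-group ability.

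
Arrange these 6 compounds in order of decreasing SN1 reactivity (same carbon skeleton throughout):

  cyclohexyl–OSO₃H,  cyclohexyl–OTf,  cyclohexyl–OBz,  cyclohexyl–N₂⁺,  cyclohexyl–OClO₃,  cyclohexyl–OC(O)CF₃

Identical carbon frameworks mean the comparison reduces to leaving-group quality.
Leaving-group ability tracks the stability of the departed species; conjugate-acid pKₐ is the usual yardstick (lower pKₐ → better LG).
cyclohexyl–N₂⁺ loses N₂: no meaningful conjugate acid; N₂ departs as an exceptionally stable neutral molecule
cyclohexyl–OTf loses OTf⁻: pKₐ(CF₃SO₃H (triflic acid)) ≈ -14
cyclohexyl–OClO₃ loses ClO₄⁻: pKₐ(HClO₄) ≈ -10
cyclohexyl–OSO₃H loses HSO₄⁻: pKₐ(H₂SO₄) ≈ -3
cyclohexyl–OC(O)CF₃ loses CF₃COO⁻: pKₐ(CF₃COOH) ≈ 0.2
cyclohexyl–OBz loses PhCOO⁻: pKₐ(C₆H₅COOH) ≈ 4.2

cyclohexyl–N₂⁺ > cyclohexyl–OTf > cyclohexyl–OClO₃ > cyclohexyl–OSO₃H > cyclohexyl–OC(O)CF₃ > cyclohexyl–OBz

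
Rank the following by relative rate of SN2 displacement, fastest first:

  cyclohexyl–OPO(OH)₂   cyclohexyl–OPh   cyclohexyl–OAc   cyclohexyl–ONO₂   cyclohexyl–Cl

With the same alkyl group throughout, only the leaving group differentiates the rates.
The more stable X⁻ (or X) is on its own — i.e. the weaker a base it is — the better a leaving group it makes.
cyclohexyl–Cl loses Cl⁻: pKₐ(HCl) ≈ -7
cyclohexyl–ONO₂ loses NO₃⁻: pKₐ(HNO₃) ≈ -1.3
cyclohexyl–OPO(OH)₂ loses H₂PO₄⁻: pKₐ(H₃PO₄) ≈ 2.1
cyclohexyl–OAc loses AcO⁻: pKₐ(CH₃COOH) ≈ 4.8
cyclohexyl–OPh loses PhO⁻: pKₐ(C₆H₅OH (phenol)) ≈ 10

cyclohexyl–Cl > cyclohexyl–ONO₂ > cyclohexyl–OPO(OH)₂ > cyclohexyl–OAc > cyclohexyl–OPh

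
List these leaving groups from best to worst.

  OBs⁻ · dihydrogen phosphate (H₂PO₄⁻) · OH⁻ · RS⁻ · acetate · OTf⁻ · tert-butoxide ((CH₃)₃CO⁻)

Leaving-group ability tracks the stability of the departed species; conjugate-acid pKₐ is the usual yardstick (lower pKₐ → better LG).
OTf⁻: pKₐ(CF₃SO₃H (triflic acid)) ≈ -14 — charge spread over three oxygens and a CF₃ group; the premier leaving group in synthesis
OBs⁻: pKₐ(p-BrC₆H₄SO₃H) ≈ -2.8 — arenesulfonate with a p-bromo substituent
dihydrogen phosphate (H₂PO₄⁻): pKₐ(H₃PO₄) ≈ 2.1 — moderate base; biological leaving group after further activation
acetate: pKₐ(CH₃COOH) ≈ 4.8
RS⁻: pKₐ(RSH (a thiol)) ≈ 10.5 — moderately basic; rarely leaves without activation
OH⁻: pKₐ(H₂O) ≈ 15.7 — strong base; essentially never leaves without prior activation
tert-butoxide ((CH₃)₃CO⁻): pKₐ(t-BuOH) ≈ 18

OTf⁻ > OBs⁻ > dihydrogen phosphate (H₂PO₄⁻) > acetate > RS⁻ > OH⁻ > tert-butoxide ((CH₃)₃CO⁻)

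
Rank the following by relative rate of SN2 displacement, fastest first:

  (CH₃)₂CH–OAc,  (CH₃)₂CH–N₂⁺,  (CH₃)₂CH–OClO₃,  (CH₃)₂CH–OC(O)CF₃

(CH₃)₂CH–N₂⁺ > (CH₃)₂CH–OClO₃ > (CH₃)₂CH–OC(O)CF₃ > (CH₃)₂CH–OAc

With the same alkyl group throughout, only the leaving group differentiates the rates.
A good leaving group is a weak base: the lower the pKₐ of its conjugate acid, the more readily it departs.
(CH₃)₂CH–N₂⁺ loses N₂: no meaningful conjugate acid; N₂ departs as an exceptionally stable neutral molecule
(CH₃)₂CH–OClO₃ loses ClO₄⁻: pKₐ(HClO₄) ≈ -10
(CH₃)₂CH–OC(O)CF₃ loses CF₃COO⁻: pKₐ(CF₃COOH) ≈ 0.2
(CH₃)₂CH–OAc loses AcO⁻: pKₐ(CH₃COOH) ≈ 4.8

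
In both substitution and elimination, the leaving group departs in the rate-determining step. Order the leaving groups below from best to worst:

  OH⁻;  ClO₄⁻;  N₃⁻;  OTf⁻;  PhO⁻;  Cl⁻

OTf⁻: pKₐ(CF₃SO₃H (triflic acid)) ≈ -14
ClO₄⁻: pKₐ(HClO₄) ≈ -10
Cl⁻: pKₐ(HCl) ≈ -7
N₃⁻: pKₐ(HN₃) ≈ 4.7
PhO⁻: pKₐ(C₆H₅OH (phenol)) ≈ 10
OH⁻: pKₐ(H₂O) ≈ 15.7

OTf⁻ > ClO₄⁻ > Cl⁻ > N₃⁻ > PhO⁻ > OH⁻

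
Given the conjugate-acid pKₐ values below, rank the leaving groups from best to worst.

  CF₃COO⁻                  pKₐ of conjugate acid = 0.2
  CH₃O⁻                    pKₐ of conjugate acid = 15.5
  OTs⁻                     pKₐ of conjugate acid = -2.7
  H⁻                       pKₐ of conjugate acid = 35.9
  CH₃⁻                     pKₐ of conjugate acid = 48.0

OTs⁻ > CF₃COO⁻ > CH₃O⁻ > H⁻ > CH₃⁻

Lower conjugate-acid pKₐ ⇒ weaker base ⇒ better leaving group.
Sorting by the given values: OTs⁻ (-2.7), CF₃COO⁻ (0.2), CH₃O⁻ (15.5), H⁻ (35.9), CH₃⁻ (48.0).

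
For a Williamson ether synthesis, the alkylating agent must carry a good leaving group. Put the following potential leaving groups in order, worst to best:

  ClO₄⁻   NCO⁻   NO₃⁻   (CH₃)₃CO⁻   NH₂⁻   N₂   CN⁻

Rank by basicity of the departing species: weakest base leaves most easily.
N₂: no meaningful conjugate acid; N₂ departs as an exceptionally stable neutral molecule
ClO₄⁻: pKₐ(HClO₄) ≈ -10
NO₃⁻: pKₐ(HNO₃) ≈ -1.3
NCO⁻: pKₐ(HOCN) ≈ 3.5
CN⁻: pKₐ(HCN) ≈ 9.2
(CH₃)₃CO⁻: pKₐ(t-BuOH) ≈ 18
NH₂⁻: pKₐ(NH₃) ≈ 38
Reversing gives the worst-to-best order requested.

NH₂⁻ < (CH₃)₃CO⁻ < CN⁻ < NCO⁻ < NO₃⁻ < ClO₄⁻ < N₂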